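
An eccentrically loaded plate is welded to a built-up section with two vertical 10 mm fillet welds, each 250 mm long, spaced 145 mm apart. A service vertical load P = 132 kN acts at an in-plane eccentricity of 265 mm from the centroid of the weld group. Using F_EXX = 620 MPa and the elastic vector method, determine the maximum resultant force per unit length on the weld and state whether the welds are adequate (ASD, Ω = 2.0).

Total weld length L_w = 500 mm. Treat welds as unit-width lines.
Polar moment about centroid: J = 2[d³/12 + d(b/2)²] = 2[250³/12 + 250×72.5²] = 5232000 mm³.
Direct shear f_v = P/L_w = 132×10³ / 500 = 264 N/mm (vertical).
Torsion M = P·e = 132×10³ × 265 = 34980000 N·mm.
Critical point at (x, y) = (72.5, 125) from centroid. f_tx = M·y/J = 835.7 N/mm; f_ty = M·x/J = 484.7 N/mm.
Resultant f_max = √[f_tx² + (f_v + f_ty)²] = √[835.7² + (264 + 484.7)²] = 1122 N/mm.
Capacity per unit length: r_n/Ω = (1/2.0) × 0.6 × 620 × (0.707 × 10) = 1315 N/mm.
1122 ≤ 1315 → adequate.

f_max ≈ 1120 N/mm; adequate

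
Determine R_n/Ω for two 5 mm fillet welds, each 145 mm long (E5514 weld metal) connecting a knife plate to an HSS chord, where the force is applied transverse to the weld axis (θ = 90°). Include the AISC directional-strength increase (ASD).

E55XX → F_EXX = 550 MPa.
t_e = 0.707 × 5 = 3.535 mm; A_we = 3.535 × 290 = 1025 mm².
Directional factor: 1.0 + 0.5 sin^1.5(90°) = 1.5.
F_nw = 0.6 × 550 × 1.5 = 495 MPa.
R_n/Ω = (495 × 1025) / 2.0 × 10⁻³ = 253.7 kN.

R_n/Ω ≈ 254 kN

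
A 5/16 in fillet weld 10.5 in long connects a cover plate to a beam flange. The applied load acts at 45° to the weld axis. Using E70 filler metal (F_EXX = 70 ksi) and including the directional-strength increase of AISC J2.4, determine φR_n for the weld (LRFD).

t_e = 0.707 × 0.3125 = 0.2209 in; A_we = 0.2209 × 10.5 = 2.32 in².
Directional factor: 1.0 + 0.5 sin^1.5(45°) = 1.297.
F_nw = 0.6 × 70 × 1.297 = 54.49 ksi.
φR_n = 0.75 × 54.49 × 2.32 = 94.8 kips.

φR_n ≈ 94.8 kips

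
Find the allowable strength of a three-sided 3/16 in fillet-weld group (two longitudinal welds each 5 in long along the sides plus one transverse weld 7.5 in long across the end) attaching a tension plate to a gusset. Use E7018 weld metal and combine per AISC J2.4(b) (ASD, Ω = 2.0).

E70XX → F_EXX = 70 ksi.
t_e = 0.707 × 0.1875 = 0.1326 in.
R_nwl = 0.6 × 70 × 0.1326 × 10 = 55.68 kips (longitudinal, 2 welds).
R_nwt = 0.6 × 70 × 0.1326 × 7.5 = 41.76 kips (transverse, base value).
(i) R_nwl + R_nwt = 97.43 kips; (ii) 0.85 R_nwl + 1.5 R_nwt = 110 kips.
R_n = max = 110 kips [governs: (ii)]; R_n/Ω = 54.98 kips.

R_n/Ω ≈ 55 kips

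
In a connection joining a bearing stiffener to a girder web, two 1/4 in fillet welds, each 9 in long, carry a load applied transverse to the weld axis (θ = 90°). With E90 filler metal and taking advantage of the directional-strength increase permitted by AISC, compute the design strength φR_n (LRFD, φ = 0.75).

E90XX → F_EXX = 90 ksi.
t_e = 0.707 × 0.25 = 0.1767 in; A_we = 0.1767 × 18 = 3.181 in².
Directional factor: 1.0 + 0.5 sin^1.5(90°) = 1.5.
F_nw = 0.6 × 90 × 1.5 = 81 ksi.
φR_n = 0.75 × 81 × 3.181 = 193.3 kip.

φR_n ≈ 193 kip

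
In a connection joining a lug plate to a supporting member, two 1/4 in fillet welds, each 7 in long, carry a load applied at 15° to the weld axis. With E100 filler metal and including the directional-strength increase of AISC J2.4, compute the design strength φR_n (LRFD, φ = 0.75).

φR_n ≈ 119 kip

E100XX → F_EXX = 100 ksi.
t_e = 0.707 × 0.25 = 0.1767 in; A_we = 0.1767 × 14 = 2.474 in².
Directional factor: 1.0 + 0.5 sin^1.5(15°) = 1.066.
F_nw = 0.6 × 100 × 1.066 = 63.95 ksi.
φR_n = 0.75 × 63.95 × 2.474 = 118.7 kip.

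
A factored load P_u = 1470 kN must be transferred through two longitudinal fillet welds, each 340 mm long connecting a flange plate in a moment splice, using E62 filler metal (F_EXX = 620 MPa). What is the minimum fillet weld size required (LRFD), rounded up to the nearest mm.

Total weld length L = 680 mm.
Required throat t_e = P_u / (φ × 0.6 F_EXX × L) = 1470 / (0.75 × 0.6 × 620 × 680 × 10⁻³) = 7.748 mm.
Required leg w = t_e / 0.707 = 10.96 mm → use 11 mm.

w = 11 mm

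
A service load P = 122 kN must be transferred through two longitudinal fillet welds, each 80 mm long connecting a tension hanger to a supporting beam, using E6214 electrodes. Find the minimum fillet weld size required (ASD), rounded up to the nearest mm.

w = 6 mm

E62XX → F_EXX = 620 MPa.
Total weld length L = 160 mm.
Required throat t_e = P × Ω / (0.6 F_EXX × L) = 122 × 2.0 / (0.6 × 620 × 160 × 10⁻³) = 4.099 mm.
Required leg w = t_e / 0.707 = 5.798 mm → use 6 mm.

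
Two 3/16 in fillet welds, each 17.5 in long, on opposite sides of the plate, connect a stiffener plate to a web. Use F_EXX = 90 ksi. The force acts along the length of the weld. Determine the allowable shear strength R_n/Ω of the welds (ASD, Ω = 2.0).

R_n/Ω ≈ 125 kip

Effective throat t_e = 0.707 × 0.1875 = 0.1326 in.
Total length L = 35 in; A_we = 0.1326 × 35 = 4.64 in².
F_nw = 0.6 F_EXX = 0.6 × 90 = 54 ksi.
R_n = 54 × 4.64 = 250.5 kip; R_n/Ω = 250.5/2.0 = 125.3 kip.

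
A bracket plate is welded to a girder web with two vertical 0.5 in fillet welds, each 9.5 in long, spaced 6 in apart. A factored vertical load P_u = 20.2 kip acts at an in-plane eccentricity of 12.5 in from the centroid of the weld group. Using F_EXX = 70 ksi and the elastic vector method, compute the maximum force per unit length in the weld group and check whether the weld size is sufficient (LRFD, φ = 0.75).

f_max ≈ 5.17 kip/in; adequate

Total weld length L_w = 19 in. Treat welds as unit-width lines.
Polar moment about centroid: J = 2[d³/12 + d(b/2)²] = 2[9.5³/12 + 9.5×3²] = 313.9 in³.
Direct shear f_v = P/L_w = 20.2 / 19 = 1.063 kip/in (vertical).
Torsion M = P·e = 20.2 × 12.5 = 252.5 kip·in.
Critical point at (x, y) = (3, 4.75) from centroid. f_tx = M·y/J = 3.821 kip/in; f_ty = M·x/J = 2.413 kip/in.
Resultant f_max = √[f_tx² + (f_v + f_ty)²] = √[3.821² + (1.063 + 2.413)²] = 5.166 kip/in.
Capacity per unit length: φr_n = 0.75 × 0.6 × 70 × (0.707 × 0.5) = 11.14 kip/in.
5.166 ≤ 11.14 → adequate.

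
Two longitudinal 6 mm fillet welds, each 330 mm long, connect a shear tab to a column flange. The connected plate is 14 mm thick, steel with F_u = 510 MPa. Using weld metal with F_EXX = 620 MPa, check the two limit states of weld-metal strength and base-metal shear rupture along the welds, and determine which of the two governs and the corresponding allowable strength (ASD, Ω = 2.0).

R_n/Ω ≈ 521 kN (weld metal governs)

t_e = 0.707 × 6 = 4.242 mm; L = 660 mm.
Weld metal: R_n/Ω = (1/2.0) × 0.6 × 620 × 4.242 × 660 × 10⁻³ = 520.7 kN.
Base metal (shear rupture): R_n/Ω = (1/2.0) × 0.6 × 510 × 14 × 660 × 10⁻³ = 1414 kN.
Governing: weld metal.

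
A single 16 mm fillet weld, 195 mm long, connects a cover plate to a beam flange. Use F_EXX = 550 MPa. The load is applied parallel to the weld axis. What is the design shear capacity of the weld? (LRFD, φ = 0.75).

φR_n ≈ 546 kN

Effective throat t_e = 0.707 × 16 = 11.31 mm.
Total length L = 195 mm; A_we = 11.31 × 195 = 2206 mm².
F_nw = 0.6 F_EXX = 0.6 × 550 = 330 MPa.
φR_n = 0.75 × 330 × 2206 × 10⁻³ = 545.9 kN.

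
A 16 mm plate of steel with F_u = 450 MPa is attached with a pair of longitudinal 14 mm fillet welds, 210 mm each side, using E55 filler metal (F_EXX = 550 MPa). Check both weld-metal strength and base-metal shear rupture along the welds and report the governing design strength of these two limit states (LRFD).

φR_n ≈ 1030 kN (weld metal governs)

t_e = 0.707 × 14 = 9.898 mm; L = 420 mm.
Weld metal: φR_n = 0.75 × 0.6 × 550 × 9.898 × 420 × 10⁻³ = 1029 kN.
Base metal (shear rupture): φR_n = 0.75 × 0.6 × 450 × 16 × 420 × 10⁻³ = 1361 kN.
Governing: weld metal.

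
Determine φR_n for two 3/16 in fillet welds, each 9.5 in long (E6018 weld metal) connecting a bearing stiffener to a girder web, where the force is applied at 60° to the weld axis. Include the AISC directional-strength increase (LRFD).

φR_n ≈ 95.4 kips

E60XX → F_EXX = 60 ksi.
t_e = 0.707 × 0.1875 = 0.1326 in; A_we = 0.1326 × 19 = 2.519 in².
Directional factor: 1.0 + 0.5 sin^1.5(60°) = 1.403.
F_nw = 0.6 × 60 × 1.403 = 50.51 ksi.
φR_n = 0.75 × 50.51 × 2.519 = 95.41 kips.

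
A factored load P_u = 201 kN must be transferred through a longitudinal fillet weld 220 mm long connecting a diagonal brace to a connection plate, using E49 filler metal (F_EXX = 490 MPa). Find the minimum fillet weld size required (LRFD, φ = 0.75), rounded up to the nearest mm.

w = 6 mm

Total weld length L = 220 mm.
Required throat t_e = P_u / (φ × 0.6 F_EXX × L) = 201 / (0.75 × 0.6 × 490 × 220 × 10⁻³) = 4.143 mm.
Required leg w = t_e / 0.707 = 5.861 mm → use 6 mm.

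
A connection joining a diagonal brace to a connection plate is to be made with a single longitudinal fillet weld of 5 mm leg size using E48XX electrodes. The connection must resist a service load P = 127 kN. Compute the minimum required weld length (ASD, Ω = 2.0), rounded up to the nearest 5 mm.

E48XX → F_EXX = 480 MPa.
Throat t_e = 0.707 × 5 = 3.535 mm.
r_n/Ω = (0.6 × 480 × 3.535) / 2.0 = 509 N/mm = 0.509 kN/mm.
L_req = P / (r_n/Ω) = 127 / 0.509 = 249.5 mm total.
Round up → use L = 250 mm.

L = 250 mm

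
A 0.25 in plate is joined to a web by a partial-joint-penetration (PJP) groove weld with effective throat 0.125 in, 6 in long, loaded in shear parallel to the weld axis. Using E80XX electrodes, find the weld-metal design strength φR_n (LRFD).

φR_n ≈ 27 kips

E80XX → F_EXX = 80 ksi.
Effective throat (given) t_e = 0.125 in.
A_we = 0.125 × 6 = 0.75 in².
F_nw = 0.6 F_EXX = 48 ksi.
φR_n = 0.75 × 48 × 0.75 = 27 kips.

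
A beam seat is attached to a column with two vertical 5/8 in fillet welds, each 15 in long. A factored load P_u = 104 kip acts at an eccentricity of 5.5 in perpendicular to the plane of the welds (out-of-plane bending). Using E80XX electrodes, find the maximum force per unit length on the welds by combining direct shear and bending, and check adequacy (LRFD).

f_max ≈ 8.38 kip/in; adequate

E80XX → F_EXX = 80 ksi.
L_w = 2 × 15 = 30 in; section modulus (unit throat) S = 2 × L²/6 = 75 in².
Direct shear f_v = P/L_w = 104/30 = 3.467 kip/in.
Moment M = P × e = 104 × 5.5 = 572 kip·in; bending f_b = M/S = 7.627 kip/in.
f_max = √(f_v² + f_b²) = √(3.467² + 7.627²) = 8.378 kip/in.
φr_n = 0.75 × 0.6 × 80 × (0.707 × 0.625) = 15.91 kip/in → adequate.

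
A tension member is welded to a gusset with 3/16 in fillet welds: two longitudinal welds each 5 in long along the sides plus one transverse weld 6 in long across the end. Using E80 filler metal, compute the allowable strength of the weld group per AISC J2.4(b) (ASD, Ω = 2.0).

E80XX → F_EXX = 80 ksi.
t_e = 0.707 × 0.1875 = 0.1326 in.
R_nwl = 0.6 × 80 × 0.1326 × 10 = 63.63 kips (longitudinal, 2 welds).
R_nwt = 0.6 × 80 × 0.1326 × 6 = 38.18 kips (transverse, base value).
(i) R_nwl + R_nwt = 101.8 kips; (ii) 0.85 R_nwl + 1.5 R_nwt = 111.4 kips.
R_n = max = 111.4 kips [governs: (ii)]; R_n/Ω = 55.68 kips.

R_n/Ω ≈ 55.7 kips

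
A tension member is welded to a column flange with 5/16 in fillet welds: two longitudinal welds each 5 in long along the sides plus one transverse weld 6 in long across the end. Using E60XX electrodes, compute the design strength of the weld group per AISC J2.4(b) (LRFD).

E60XX → F_EXX = 60 ksi.
t_e = 0.707 × 0.3125 = 0.2209 in.
R_nwl = 0.6 × 60 × 0.2209 × 10 = 79.54 kips (longitudinal, 2 welds).
R_nwt = 0.6 × 60 × 0.2209 × 6 = 47.72 kips (transverse, base value).
(i) R_nwl + R_nwt = 127.3 kips; (ii) 0.85 R_nwl + 1.5 R_nwt = 139.2 kips.
R_n = max = 139.2 kips [governs: (ii)]; φR_n = 104.4 kips.

φR_n ≈ 104 kips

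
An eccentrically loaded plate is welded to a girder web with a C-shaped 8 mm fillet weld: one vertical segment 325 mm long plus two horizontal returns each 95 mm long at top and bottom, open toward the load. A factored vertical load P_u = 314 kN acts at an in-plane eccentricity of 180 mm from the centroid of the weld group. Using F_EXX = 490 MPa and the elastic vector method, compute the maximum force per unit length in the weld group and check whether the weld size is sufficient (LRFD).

f_max ≈ 1590 N/mm; NOT adequate

Total weld length L_w = 515 mm. Treat welds as unit-width lines.
Centroid: x̄ = 2×95×47.5 / 515 = 17.52 mm from the vertical weld.
Polar moment about centroid: J = I_x + I_y = [325³/12 + 2×95×162.5²] + [325×17.52² + 2(95³/12 + 95×29.98²)] = 8291000 mm³.
Direct shear f_v = P/L_w = 314×10³ / 515 = 609.7 N/mm (vertical).
Torsion M = P·e = 314×10³ × 180 = 56520000 N·mm.
Critical point at (x, y) = (77.48, 162.5) from centroid. f_tx = M·y/J = 1108 N/mm; f_ty = M·x/J = 528.1 N/mm.
Resultant f_max = √[f_tx² + (f_v + f_ty)²] = √[1108² + (609.7 + 528.1)²] = 1588 N/mm.
Capacity per unit length: φr_n = 0.75 × 0.6 × 490 × (0.707 × 8) = 1247 N/mm.
1588 > 1247 → NOT adequate.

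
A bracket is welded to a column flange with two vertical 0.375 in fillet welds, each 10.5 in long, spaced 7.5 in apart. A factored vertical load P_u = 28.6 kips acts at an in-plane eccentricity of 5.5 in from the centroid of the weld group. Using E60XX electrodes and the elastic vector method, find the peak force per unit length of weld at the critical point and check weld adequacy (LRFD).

f_max ≈ 3.08 kip/in; adequate

E60XX → F_EXX = 60 ksi.
Total weld length L_w = 21 in. Treat welds as unit-width lines.
Polar moment about centroid: J = 2[d³/12 + d(b/2)²] = 2[10.5³/12 + 10.5×3.75²] = 488.2 in³.
Direct shear f_v = P/L_w = 28.6 / 21 = 1.362 kip/in (vertical).
Torsion M = P·e = 28.6 × 5.5 = 157.3 kip·in.
Critical point at (x, y) = (3.75, 5.25) from centroid. f_tx = M·y/J = 1.691 kip/in; f_ty = M·x/J = 1.208 kip/in.
Resultant f_max = √[f_tx² + (f_v + f_ty)²] = √[1.691² + (1.362 + 1.208)²] = 3.077 kip/in.
Capacity per unit length: φr_n = 0.75 × 0.6 × 60 × (0.707 × 0.375) = 7.158 kip/in.
3.077 ≤ 7.158 → adequate.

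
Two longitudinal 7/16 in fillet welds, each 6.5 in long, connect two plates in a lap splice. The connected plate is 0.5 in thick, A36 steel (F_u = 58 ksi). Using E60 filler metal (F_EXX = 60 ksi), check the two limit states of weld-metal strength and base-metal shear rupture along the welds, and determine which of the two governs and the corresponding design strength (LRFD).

t_e = 0.707 × 0.4375 = 0.3093 in; L = 13 in.
Weld metal: φR_n = 0.75 × 0.6 × 60 × 0.3093 × 13 = 108.6 kips.
Base metal (shear rupture): φR_n = 0.75 × 0.6 × 58 × 0.5 × 13 = 169.6 kips.
Governing: weld metal.

φR_n ≈ 109 kips (weld metal governs)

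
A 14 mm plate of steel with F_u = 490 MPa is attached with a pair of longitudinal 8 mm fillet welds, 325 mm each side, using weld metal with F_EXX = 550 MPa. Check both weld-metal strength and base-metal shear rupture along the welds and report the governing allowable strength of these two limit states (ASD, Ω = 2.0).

t_e = 0.707 × 8 = 5.656 mm; L = 650 mm.
Weld metal: R_n/Ω = (1/2.0) × 0.6 × 550 × 5.656 × 650 × 10⁻³ = 606.6 kN.
Base metal (shear rupture): R_n/Ω = (1/2.0) × 0.6 × 490 × 14 × 650 × 10⁻³ = 1338 kN.
Governing: weld metal.

R_n/Ω ≈ 607 kN (weld metal governs)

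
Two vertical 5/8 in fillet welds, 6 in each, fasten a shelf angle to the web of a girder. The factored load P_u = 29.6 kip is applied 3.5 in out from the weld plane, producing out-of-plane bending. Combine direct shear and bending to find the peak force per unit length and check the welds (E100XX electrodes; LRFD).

f_max ≈ 8.98 kip/in; adequate

E100XX → F_EXX = 100 ksi.
L_w = 2 × 6 = 12 in; section modulus (unit throat) S = 2 × L²/6 = 12 in².
Direct shear f_v = P/L_w = 29.6/12 = 2.467 kip/in.
Moment M = P × e = 29.6 × 3.5 = 103.6 kip·in; bending f_b = M/S = 8.633 kip/in.
f_max = √(f_v² + f_b²) = √(2.467² + 8.633²) = 8.979 kip/in.
φr_n = 0.75 × 0.6 × 100 × (0.707 × 0.625) = 19.88 kip/in → adequate.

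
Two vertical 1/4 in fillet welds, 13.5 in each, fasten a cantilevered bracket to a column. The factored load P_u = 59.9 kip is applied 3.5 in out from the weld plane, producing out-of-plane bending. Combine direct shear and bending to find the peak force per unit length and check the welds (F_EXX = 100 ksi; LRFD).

f_max ≈ 4.1 kip/in; adequate

L_w = 2 × 13.5 = 27 in; section modulus (unit throat) S = 2 × L²/6 = 60.75 in².
Direct shear f_v = P/L_w = 59.9/27 = 2.219 kip/in.
Moment M = P × e = 59.9 × 3.5 = 209.65 kip·in; bending f_b = M/S = 3.451 kip/in.
f_max = √(f_v² + f_b²) = √(2.219² + 3.451²) = 4.103 kip/in.
φr_n = 0.75 × 0.6 × 100 × (0.707 × 0.25) = 7.954 kip/in → adequate.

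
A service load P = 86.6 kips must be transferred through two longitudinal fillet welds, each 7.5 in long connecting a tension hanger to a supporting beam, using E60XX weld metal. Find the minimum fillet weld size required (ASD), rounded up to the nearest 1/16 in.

E60XX → F_EXX = 60 ksi.
Total weld length L = 15 in.
Required throat t_e = P × Ω / (0.6 F_EXX × L) = 86.6 × 2.0 / (0.6 × 60 × 15) = 0.3207 in.
Required leg w = t_e / 0.707 = 0.4537 in → use 1/2 in.

w = 1/2 in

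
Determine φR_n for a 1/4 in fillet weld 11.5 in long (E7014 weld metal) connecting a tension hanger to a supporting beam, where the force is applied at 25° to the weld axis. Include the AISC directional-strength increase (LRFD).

φR_n ≈ 72.8 kip

E70XX → F_EXX = 70 ksi.
t_e = 0.707 × 0.25 = 0.1767 in; A_we = 0.1767 × 11.5 = 2.033 in².
Directional factor: 1.0 + 0.5 sin^1.5(25°) = 1.137.
F_nw = 0.6 × 70 × 1.137 = 47.77 ksi.
φR_n = 0.75 × 47.77 × 2.033 = 72.82 kip.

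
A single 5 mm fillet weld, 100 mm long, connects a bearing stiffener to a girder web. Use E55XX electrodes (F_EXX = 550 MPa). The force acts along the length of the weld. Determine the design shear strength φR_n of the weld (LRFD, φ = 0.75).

φR_n ≈ 87.5 kN

Effective throat t_e = 0.707 × 5 = 3.535 mm.
Total length L = 100 mm; A_we = 3.535 × 100 = 353.5 mm².
F_nw = 0.6 F_EXX = 0.6 × 550 = 330 MPa.
φR_n = 0.75 × 330 × 353.5 × 10⁻³ = 87.49 kN.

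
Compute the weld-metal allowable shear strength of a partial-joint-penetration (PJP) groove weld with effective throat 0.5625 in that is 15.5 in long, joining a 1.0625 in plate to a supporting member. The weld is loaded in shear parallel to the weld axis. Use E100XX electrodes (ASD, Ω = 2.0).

R_n/Ω ≈ 262 kips

E100XX → F_EXX = 100 ksi.
Effective throat (given) t_e = 0.5625 in.
A_we = 0.5625 × 15.5 = 8.719 in².
F_nw = 0.6 F_EXX = 60 ksi.
R_n/Ω = (60 × 8.719) / 2.0 = 261.6 kips.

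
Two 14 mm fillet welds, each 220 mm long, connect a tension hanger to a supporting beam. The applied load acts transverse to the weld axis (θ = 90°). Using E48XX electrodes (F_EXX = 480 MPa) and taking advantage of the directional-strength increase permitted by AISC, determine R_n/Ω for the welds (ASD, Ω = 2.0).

t_e = 0.707 × 14 = 9.898 mm; A_we = 9.898 × 440 = 4355 mm².
Directional factor: 1.0 + 0.5 sin^1.5(90°) = 1.5.
F_nw = 0.6 × 480 × 1.5 = 432 MPa.
R_n/Ω = (432 × 4355) / 2.0 × 10⁻³ = 940.7 kN.

R_n/Ω ≈ 941 kN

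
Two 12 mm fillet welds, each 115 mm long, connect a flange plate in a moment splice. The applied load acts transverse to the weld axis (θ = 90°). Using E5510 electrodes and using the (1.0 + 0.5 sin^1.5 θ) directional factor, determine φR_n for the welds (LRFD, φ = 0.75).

E55XX → F_EXX = 550 MPa.
t_e = 0.707 × 12 = 8.484 mm; A_we = 8.484 × 230 = 1951 mm².
Directional factor: 1.0 + 0.5 sin^1.5(90°) = 1.5.
F_nw = 0.6 × 550 × 1.5 = 495 MPa.
φR_n = 0.75 × 495 × 1951 × 10⁻³ = 724.4 kN.

φR_n ≈ 724 kN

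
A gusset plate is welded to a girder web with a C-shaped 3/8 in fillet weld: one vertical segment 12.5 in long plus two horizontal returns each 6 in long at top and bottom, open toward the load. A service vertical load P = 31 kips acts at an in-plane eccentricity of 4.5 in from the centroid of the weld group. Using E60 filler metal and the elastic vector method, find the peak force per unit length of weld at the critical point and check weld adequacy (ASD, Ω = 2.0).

E60XX → F_EXX = 60 ksi.
Total weld length L_w = 24.5 in. Treat welds as unit-width lines.
Centroid: x̄ = 2×6×3 / 24.5 = 1.469 in from the vertical weld.
Polar moment about centroid: J = I_x + I_y = [12.5³/12 + 2×6×6.25²] + [12.5×1.469² + 2(6³/12 + 6×1.531²)] = 722.6 in³.
Direct shear f_v = P/L_w = 31 / 24.5 = 1.265 kip/in (vertical).
Torsion M = P·e = 31 × 4.5 = 139.5 kip·in.
Critical point at (x, y) = (4.531, 6.25) from centroid. f_tx = M·y/J = 1.207 kip/in; f_ty = M·x/J = 0.8746 kip/in.
Resultant f_max = √[f_tx² + (f_v + f_ty)²] = √[1.207² + (1.265 + 0.8746)²] = 2.457 kip/in.
Capacity per unit length: r_n/Ω = (1/2.0) × 0.6 × 60 × (0.707 × 0.375) = 4.772 kip/in.
2.457 ≤ 4.772 → adequate.

f_max ≈ 2.46 kip/in; adequate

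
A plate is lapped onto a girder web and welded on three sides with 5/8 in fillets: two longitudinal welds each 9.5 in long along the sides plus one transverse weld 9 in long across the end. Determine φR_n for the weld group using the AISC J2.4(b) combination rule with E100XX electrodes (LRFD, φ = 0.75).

φR_n ≈ 590 kips

E100XX → F_EXX = 100 ksi.
t_e = 0.707 × 0.625 = 0.4419 in.
R_nwl = 0.6 × 100 × 0.4419 × 19 = 503.7 kips (longitudinal, 2 welds).
R_nwt = 0.6 × 100 × 0.4419 × 9 = 238.6 kips (transverse, base value).
(i) R_nwl + R_nwt = 742.4 kips; (ii) 0.85 R_nwl + 1.5 R_nwt = 786.1 kips.
R_n = max = 786.1 kips [governs: (ii)]; φR_n = 589.6 kips.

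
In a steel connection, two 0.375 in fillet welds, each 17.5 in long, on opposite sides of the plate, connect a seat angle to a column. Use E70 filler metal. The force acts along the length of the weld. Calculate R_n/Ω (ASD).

E70XX → F_EXX = 70 ksi.
Effective throat t_e = 0.707 × 0.375 = 0.2651 in.
Total length L = 35 in; A_we = 0.2651 × 35 = 9.279 in².
F_nw = 0.6 F_EXX = 0.6 × 70 = 42 ksi.
R_n = 42 × 9.279 = 389.7 kips; R_n/Ω = 389.7/2.0 = 194.9 kips.

R_n/Ω ≈ 195 kips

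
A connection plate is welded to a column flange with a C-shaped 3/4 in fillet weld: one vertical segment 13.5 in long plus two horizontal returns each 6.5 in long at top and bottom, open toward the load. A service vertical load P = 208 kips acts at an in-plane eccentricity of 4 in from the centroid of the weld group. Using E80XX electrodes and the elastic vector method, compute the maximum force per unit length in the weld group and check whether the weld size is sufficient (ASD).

f_max ≈ 13.8 kip/in; NOT adequate

E80XX → F_EXX = 80 ksi.
Total weld length L_w = 26.5 in. Treat welds as unit-width lines.
Centroid: x̄ = 2×6.5×3.25 / 26.5 = 1.594 in from the vertical weld.
Polar moment about centroid: J = I_x + I_y = [13.5³/12 + 2×6.5×6.75²] + [13.5×1.594² + 2(6.5³/12 + 6.5×1.656²)] = 913.1 in³.
Direct shear f_v = P/L_w = 208 / 26.5 = 7.849 kip/in (vertical).
Torsion M = P·e = 208 × 4 = 832 kip·in.
Critical point at (x, y) = (4.906, 6.75) from centroid. f_tx = M·y/J = 6.151 kip/in; f_ty = M·x/J = 4.47 kip/in.
Resultant f_max = √[f_tx² + (f_v + f_ty)²] = √[6.151² + (7.849 + 4.47)²] = 13.77 kip/in.
Capacity per unit length: r_n/Ω = (1/2.0) × 0.6 × 80 × (0.707 × 0.75) = 12.73 kip/in.
13.77 > 12.73 → NOT adequate.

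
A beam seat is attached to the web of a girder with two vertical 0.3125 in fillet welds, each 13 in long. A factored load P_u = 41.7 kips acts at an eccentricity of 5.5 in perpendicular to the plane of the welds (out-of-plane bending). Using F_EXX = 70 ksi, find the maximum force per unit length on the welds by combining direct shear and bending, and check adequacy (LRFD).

f_max ≈ 4.38 kip/in; adequate

L_w = 2 × 13 = 26 in; section modulus (unit throat) S = 2 × L²/6 = 56.33 in².
Direct shear f_v = P/L_w = 41.7/26 = 1.604 kip/in.
Moment M = P × e = 41.7 × 5.5 = 229.35 kip·in; bending f_b = M/S = 4.071 kip/in.
f_max = √(f_v² + f_b²) = √(1.604² + 4.071²) = 4.376 kip/in.
φr_n = 0.75 × 0.6 × 70 × (0.707 × 0.3125) = 6.96 kip/in → adequate.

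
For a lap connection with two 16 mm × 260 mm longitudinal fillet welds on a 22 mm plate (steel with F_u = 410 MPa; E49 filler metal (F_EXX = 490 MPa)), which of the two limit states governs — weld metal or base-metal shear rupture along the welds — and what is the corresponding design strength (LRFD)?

t_e = 0.707 × 16 = 11.31 mm; L = 520 mm.
Weld metal: φR_n = 0.75 × 0.6 × 490 × 11.31 × 520 × 10⁻³ = 1297 kN.
Base metal (shear rupture): φR_n = 0.75 × 0.6 × 410 × 22 × 520 × 10⁻³ = 2111 kN.
Governing: weld metal.

φR_n ≈ 1300 kN (weld metal governs)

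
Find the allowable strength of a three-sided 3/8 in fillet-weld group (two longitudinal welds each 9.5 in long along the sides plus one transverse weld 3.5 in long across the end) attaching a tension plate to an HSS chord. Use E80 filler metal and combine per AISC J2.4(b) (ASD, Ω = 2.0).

R_n/Ω ≈ 143 kips

E80XX → F_EXX = 80 ksi.
t_e = 0.707 × 0.375 = 0.2651 in.
R_nwl = 0.6 × 80 × 0.2651 × 19 = 241.8 kips (longitudinal, 2 welds).
R_nwt = 0.6 × 80 × 0.2651 × 3.5 = 44.54 kips (transverse, base value).
(i) R_nwl + R_nwt = 286.3 kips; (ii) 0.85 R_nwl + 1.5 R_nwt = 272.3 kips.
R_n = max = 286.3 kips [governs: (i)]; R_n/Ω = 143.2 kips.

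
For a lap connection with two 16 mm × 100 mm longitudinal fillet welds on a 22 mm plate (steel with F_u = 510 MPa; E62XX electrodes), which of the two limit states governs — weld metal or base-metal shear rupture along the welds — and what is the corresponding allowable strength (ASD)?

R_n/Ω ≈ 421 kN (weld metal governs)

E62XX → F_EXX = 620 MPa.
t_e = 0.707 × 16 = 11.31 mm; L = 200 mm.
Weld metal: R_n/Ω = (1/2.0) × 0.6 × 620 × 11.31 × 200 × 10⁻³ = 420.8 kN.
Base metal (shear rupture): R_n/Ω = (1/2.0) × 0.6 × 510 × 22 × 200 × 10⁻³ = 673.2 kN.
Governing: weld metal.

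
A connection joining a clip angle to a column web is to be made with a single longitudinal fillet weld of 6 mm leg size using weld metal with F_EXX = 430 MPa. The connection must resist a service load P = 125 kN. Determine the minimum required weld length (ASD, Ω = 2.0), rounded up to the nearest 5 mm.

Throat t_e = 0.707 × 6 = 4.242 mm.
r_n/Ω = (0.6 × 430 × 4.242) / 2.0 = 547.2 N/mm = 0.5472 kN/mm.
L_req = P / (r_n/Ω) = 125 / 0.5472 = 228.4 mm total.
Round up → use L = 230 mm.

L = 230 mm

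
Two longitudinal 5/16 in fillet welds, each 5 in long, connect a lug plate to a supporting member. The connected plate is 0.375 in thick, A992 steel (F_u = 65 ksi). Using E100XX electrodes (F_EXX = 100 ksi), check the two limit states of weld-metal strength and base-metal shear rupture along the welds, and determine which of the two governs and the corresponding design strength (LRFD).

t_e = 0.707 × 0.3125 = 0.2209 in; L = 10 in.
Weld metal: φR_n = 0.75 × 0.6 × 100 × 0.2209 × 10 = 99.42 kips.
Base metal (shear rupture): φR_n = 0.75 × 0.6 × 65 × 0.375 × 10 = 109.7 kips.
Governing: weld metal.

φR_n ≈ 99.4 kips (weld metal governs)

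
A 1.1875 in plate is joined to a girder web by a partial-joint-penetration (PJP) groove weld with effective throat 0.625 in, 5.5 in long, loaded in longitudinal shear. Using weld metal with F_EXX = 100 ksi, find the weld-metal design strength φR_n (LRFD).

Effective throat (given) t_e = 0.625 in.
A_we = 0.625 × 5.5 = 3.438 in².
F_nw = 0.6 F_EXX = 60 ksi.
φR_n = 0.75 × 60 × 3.438 = 154.7 kip.

φR_n ≈ 155 kip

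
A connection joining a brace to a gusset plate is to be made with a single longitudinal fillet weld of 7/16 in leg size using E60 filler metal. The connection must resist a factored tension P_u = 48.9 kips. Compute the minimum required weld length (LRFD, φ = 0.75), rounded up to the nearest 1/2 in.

L = 6 in

E60XX → F_EXX = 60 ksi.
Throat t_e = 0.707 × 0.4375 = 0.3093 in.
φr_n = 0.75 × 0.6 × 60 × 0.3093 = 8.351 kips/in.
L_req = P_u / φr_n = 48.9 / 8.351 = 5.855 in total.
Round up → use L = 6 in.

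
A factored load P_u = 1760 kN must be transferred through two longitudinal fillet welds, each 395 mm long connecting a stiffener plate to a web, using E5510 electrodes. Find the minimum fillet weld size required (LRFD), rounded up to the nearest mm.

w = 13 mm

E55XX → F_EXX = 550 MPa.
Total weld length L = 790 mm.
Required throat t_e = P_u / (φ × 0.6 F_EXX × L) = 1760 / (0.75 × 0.6 × 550 × 790 × 10⁻³) = 9.001 mm.
Required leg w = t_e / 0.707 = 12.73 mm → use 13 mm.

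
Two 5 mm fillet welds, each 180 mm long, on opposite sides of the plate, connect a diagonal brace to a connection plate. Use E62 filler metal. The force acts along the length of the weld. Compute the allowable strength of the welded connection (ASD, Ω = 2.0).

R_n/Ω ≈ 237 kN

E62XX → F_EXX = 620 MPa.
Effective throat t_e = 0.707 × 5 = 3.535 mm.
Total length L = 360 mm; A_we = 3.535 × 360 = 1273 mm².
F_nw = 0.6 F_EXX = 0.6 × 620 = 372 MPa.
R_n = 372 × 1273 × 10⁻³ = 473.4 kN; R_n/Ω = 473.4/2.0 = 236.7 kN.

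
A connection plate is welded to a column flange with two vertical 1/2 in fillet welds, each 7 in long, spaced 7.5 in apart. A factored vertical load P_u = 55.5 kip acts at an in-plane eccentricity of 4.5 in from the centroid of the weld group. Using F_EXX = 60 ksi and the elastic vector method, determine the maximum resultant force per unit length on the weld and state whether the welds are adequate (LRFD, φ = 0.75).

Total weld length L_w = 14 in. Treat welds as unit-width lines.
Polar moment about centroid: J = 2[d³/12 + d(b/2)²] = 2[7³/12 + 7×3.75²] = 254 in³.
Direct shear f_v = P/L_w = 55.5 / 14 = 3.964 kip/in (vertical).
Torsion M = P·e = 55.5 × 4.5 = 249.75 kip·in.
Critical point at (x, y) = (3.75, 3.5) from centroid. f_tx = M·y/J = 3.441 kip/in; f_ty = M·x/J = 3.687 kip/in.
Resultant f_max = √[f_tx² + (f_v + f_ty)²] = √[3.441² + (3.964 + 3.687)²] = 8.389 kip/in.
Capacity per unit length: φr_n = 0.75 × 0.6 × 60 × (0.707 × 0.5) = 9.544 kip/in.
8.389 ≤ 9.544 → adequate.

f_max ≈ 8.39 kip/in; adequate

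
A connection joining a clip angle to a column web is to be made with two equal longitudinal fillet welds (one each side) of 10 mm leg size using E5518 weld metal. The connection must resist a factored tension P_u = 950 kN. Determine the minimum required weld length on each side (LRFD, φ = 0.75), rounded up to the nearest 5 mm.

L = 275 mm on each side

E55XX → F_EXX = 550 MPa.
Throat t_e = 0.707 × 10 = 7.07 mm.
φr_n = 0.75 × 0.6 × 550 × 7.07 × 10⁻³ = 1.75 kN/mm.
L_req = P_u / φr_n = 950 / 1.75 = 542.9 mm total.
Per side: 542.9 / 2 = 271.5 mm.
Round up → use L = 275 mm on each side.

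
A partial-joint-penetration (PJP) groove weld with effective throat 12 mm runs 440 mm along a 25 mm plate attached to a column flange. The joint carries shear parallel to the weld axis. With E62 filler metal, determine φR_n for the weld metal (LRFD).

E62XX → F_EXX = 620 MPa.
Effective throat (given) t_e = 12 mm.
A_we = 12 × 440 = 5280 mm².
F_nw = 0.6 F_EXX = 372 MPa.
φR_n = 0.75 × 372 × 5280 × 10⁻³ = 1473 kN.

φR_n ≈ 1470 kN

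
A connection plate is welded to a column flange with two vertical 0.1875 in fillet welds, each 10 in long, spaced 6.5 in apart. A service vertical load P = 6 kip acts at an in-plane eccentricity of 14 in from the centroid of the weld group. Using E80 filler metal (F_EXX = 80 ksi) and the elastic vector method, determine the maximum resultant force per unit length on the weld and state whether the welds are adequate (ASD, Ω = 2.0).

f_max ≈ 1.51 kip/in; adequate

Total weld length L_w = 20 in. Treat welds as unit-width lines.
Polar moment about centroid: J = 2[d³/12 + d(b/2)²] = 2[10³/12 + 10×3.25²] = 377.9 in³.
Direct shear f_v = P/L_w = 6 / 20 = 0.3 kip/in (vertical).
Torsion M = P·e = 6 × 14 = 84 kip·in.
Critical point at (x, y) = (3.25, 5) from centroid. f_tx = M·y/J = 1.111 kip/in; f_ty = M·x/J = 0.7224 kip/in.
Resultant f_max = √[f_tx² + (f_v + f_ty)²] = √[1.111² + (0.3 + 0.7224)²] = 1.51 kip/in.
Capacity per unit length: r_n/Ω = (1/2.0) × 0.6 × 80 × (0.707 × 0.1875) = 3.181 kip/in.
1.51 ≤ 3.181 → adequate.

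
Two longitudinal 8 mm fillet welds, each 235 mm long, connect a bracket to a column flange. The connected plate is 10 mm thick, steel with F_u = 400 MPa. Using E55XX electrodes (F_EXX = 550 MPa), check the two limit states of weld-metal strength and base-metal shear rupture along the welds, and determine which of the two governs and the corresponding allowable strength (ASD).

t_e = 0.707 × 8 = 5.656 mm; L = 470 mm.
Weld metal: R_n/Ω = (1/2.0) × 0.6 × 550 × 5.656 × 470 × 10⁻³ = 438.6 kN.
Base metal (shear rupture): R_n/Ω = (1/2.0) × 0.6 × 400 × 10 × 470 × 10⁻³ = 564 kN.
Governing: weld metal.

R_n/Ω ≈ 439 kN (weld metal governs)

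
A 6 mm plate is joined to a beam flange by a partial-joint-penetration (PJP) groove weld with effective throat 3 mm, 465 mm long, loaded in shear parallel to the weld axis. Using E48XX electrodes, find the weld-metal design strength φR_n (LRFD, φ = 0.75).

E48XX → F_EXX = 480 MPa.
Effective throat (given) t_e = 3 mm.
A_we = 3 × 465 = 1395 mm².
F_nw = 0.6 F_EXX = 288 MPa.
φR_n = 0.75 × 288 × 1395 × 10⁻³ = 301.3 kN.

φR_n ≈ 301 kN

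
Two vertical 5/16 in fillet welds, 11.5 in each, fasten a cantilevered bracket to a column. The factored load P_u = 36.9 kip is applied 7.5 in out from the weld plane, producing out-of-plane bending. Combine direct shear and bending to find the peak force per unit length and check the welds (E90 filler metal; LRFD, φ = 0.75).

f_max ≈ 6.48 kip/in; adequate

E90XX → F_EXX = 90 ksi.
L_w = 2 × 11.5 = 23 in; section modulus (unit throat) S = 2 × L²/6 = 44.08 in².
Direct shear f_v = P/L_w = 36.9/23 = 1.604 kip/in.
Moment M = P × e = 36.9 × 7.5 = 276.75 kip·in; bending f_b = M/S = 6.278 kip/in.
f_max = √(f_v² + f_b²) = √(1.604² + 6.278²) = 6.48 kip/in.
φr_n = 0.75 × 0.6 × 90 × (0.707 × 0.3125) = 8.948 kip/in → adequate.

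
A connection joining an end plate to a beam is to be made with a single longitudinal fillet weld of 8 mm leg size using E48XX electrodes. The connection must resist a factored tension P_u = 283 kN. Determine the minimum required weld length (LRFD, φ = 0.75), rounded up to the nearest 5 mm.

L = 235 mm

E48XX → F_EXX = 480 MPa.
Throat t_e = 0.707 × 8 = 5.656 mm.
φr_n = 0.75 × 0.6 × 480 × 5.656 × 10⁻³ = 1.222 kN/mm.
L_req = P_u / φr_n = 283 / 1.222 = 231.6 mm total.
Round up → use L = 235 mm.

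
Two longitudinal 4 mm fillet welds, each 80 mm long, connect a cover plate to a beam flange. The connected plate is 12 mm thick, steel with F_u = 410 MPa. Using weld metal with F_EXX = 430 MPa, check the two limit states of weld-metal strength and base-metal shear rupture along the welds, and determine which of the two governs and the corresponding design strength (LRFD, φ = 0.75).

t_e = 0.707 × 4 = 2.828 mm; L = 160 mm.
Weld metal: φR_n = 0.75 × 0.6 × 430 × 2.828 × 160 × 10⁻³ = 87.55 kN.
Base metal (shear rupture): φR_n = 0.75 × 0.6 × 410 × 12 × 160 × 10⁻³ = 354.2 kN.
Governing: weld metal.

φR_n ≈ 87.6 kN (weld metal governs)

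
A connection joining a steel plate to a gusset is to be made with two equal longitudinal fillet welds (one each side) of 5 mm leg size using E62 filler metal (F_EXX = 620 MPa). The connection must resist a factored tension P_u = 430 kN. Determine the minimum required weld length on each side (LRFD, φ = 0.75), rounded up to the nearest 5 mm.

L = 220 mm on each side

Throat t_e = 0.707 × 5 = 3.535 mm.
φr_n = 0.75 × 0.6 × 620 × 3.535 × 10⁻³ = 0.9863 kN/mm.
L_req = P_u / φr_n = 430 / 0.9863 = 436 mm total.
Per side: 436 / 2 = 218 mm.
Round up → use L = 220 mm on each side.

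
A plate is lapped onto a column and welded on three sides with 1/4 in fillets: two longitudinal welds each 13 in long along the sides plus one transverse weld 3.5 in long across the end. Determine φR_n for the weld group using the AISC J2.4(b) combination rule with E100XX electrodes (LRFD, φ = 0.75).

E100XX → F_EXX = 100 ksi.
t_e = 0.707 × 0.25 = 0.1767 in.
R_nwl = 0.6 × 100 × 0.1767 × 26 = 275.7 kips (longitudinal, 2 welds).
R_nwt = 0.6 × 100 × 0.1767 × 3.5 = 37.12 kips (transverse, base value).
(i) R_nwl + R_nwt = 312.8 kips; (ii) 0.85 R_nwl + 1.5 R_nwt = 290 kips.
R_n = max = 312.8 kips [governs: (i)]; φR_n = 234.6 kips.

φR_n ≈ 235 kips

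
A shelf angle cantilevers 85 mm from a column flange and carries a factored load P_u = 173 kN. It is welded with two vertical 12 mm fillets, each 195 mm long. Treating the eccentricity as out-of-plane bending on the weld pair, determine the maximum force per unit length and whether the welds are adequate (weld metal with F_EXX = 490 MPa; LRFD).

f_max ≈ 1240 N/mm; adequate

L_w = 2 × 195 = 390 mm; section modulus (unit throat) S = 2 × L²/6 = 12680 mm².
Direct shear f_v = P/L_w = 173×10³/390 = 443.6 N/mm.
Moment M = P × e = 173×10³ × 85 = 14705000 N·mm; bending f_b = M/S = 1160 N/mm.
f_max = √(f_v² + f_b²) = √(443.6² + 1160²) = 1242 N/mm.
φr_n = 0.75 × 0.6 × 490 × (0.707 × 12) = 1871 N/mm → adequate.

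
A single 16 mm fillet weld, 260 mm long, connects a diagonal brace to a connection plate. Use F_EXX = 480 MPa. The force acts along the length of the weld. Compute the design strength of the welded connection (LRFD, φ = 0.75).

φR_n ≈ 635 kN

Effective throat t_e = 0.707 × 16 = 11.31 mm.
Total length L = 260 mm; A_we = 11.31 × 260 = 2941 mm².
F_nw = 0.6 F_EXX = 0.6 × 480 = 288 MPa.
φR_n = 0.75 × 288 × 2941 × 10⁻³ = 635.3 kN.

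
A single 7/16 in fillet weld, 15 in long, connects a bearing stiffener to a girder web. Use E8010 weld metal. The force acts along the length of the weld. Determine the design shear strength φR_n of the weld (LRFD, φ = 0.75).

E80XX → F_EXX = 80 ksi.
Effective throat t_e = 0.707 × 0.4375 = 0.3093 in.
Total length L = 15 in; A_we = 0.3093 × 15 = 4.64 in².
F_nw = 0.6 F_EXX = 0.6 × 80 = 48 ksi.
φR_n = 0.75 × 48 × 4.64 = 167 kip.

φR_n ≈ 167 kip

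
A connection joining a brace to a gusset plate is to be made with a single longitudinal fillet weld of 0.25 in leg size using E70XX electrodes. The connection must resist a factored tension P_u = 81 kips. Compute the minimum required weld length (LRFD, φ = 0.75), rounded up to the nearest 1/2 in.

E70XX → F_EXX = 70 ksi.
Throat t_e = 0.707 × 0.25 = 0.1767 in.
φr_n = 0.75 × 0.6 × 70 × 0.1767 = 5.568 kips/in.
L_req = P_u / φr_n = 81 / 5.568 = 14.55 in total.
Round up → use L = 15 in.

L = 15 in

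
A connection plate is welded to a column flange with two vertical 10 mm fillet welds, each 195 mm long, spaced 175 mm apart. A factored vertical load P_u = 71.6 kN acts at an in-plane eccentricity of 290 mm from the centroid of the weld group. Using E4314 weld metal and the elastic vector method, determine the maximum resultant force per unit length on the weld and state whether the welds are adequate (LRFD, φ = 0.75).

f_max ≈ 779 N/mm; adequate

E43XX → F_EXX = 430 MPa.
Total weld length L_w = 390 mm. Treat welds as unit-width lines.
Polar moment about centroid: J = 2[d³/12 + d(b/2)²] = 2[195³/12 + 195×87.5²] = 4222000 mm³.
Direct shear f_v = P/L_w = 71.6×10³ / 390 = 183.6 N/mm (vertical).
Torsion M = P·e = 71.6×10³ × 290 = 20764000 N·mm.
Critical point at (x, y) = (87.5, 97.5) from centroid. f_tx = M·y/J = 479.5 N/mm; f_ty = M·x/J = 430.4 N/mm.
Resultant f_max = √[f_tx² + (f_v + f_ty)²] = √[479.5² + (183.6 + 430.4)²] = 779 N/mm.
Capacity per unit length: φr_n = 0.75 × 0.6 × 430 × (0.707 × 10) = 1368 N/mm.
779 ≤ 1368 → adequate.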